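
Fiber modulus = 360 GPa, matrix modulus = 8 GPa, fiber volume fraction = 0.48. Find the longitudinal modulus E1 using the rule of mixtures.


E1 = Ef*Vf + Em*(1-Vf) = 360*0.48 + 8*0.52 = 176.96 GPa

176.96 GPa


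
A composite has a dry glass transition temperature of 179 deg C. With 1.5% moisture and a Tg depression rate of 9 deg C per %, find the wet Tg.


Tg_wet = Tg_dry - k*moisture = 179 - 9*1.5 = 165.5 deg C

165.5 deg C


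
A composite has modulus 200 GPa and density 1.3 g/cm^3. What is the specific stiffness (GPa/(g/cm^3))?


Specific stiffness = E/rho = 200/1.3 = 153.8 GPa/(g/cm^3)

153.8 GPa/(g/cm^3)


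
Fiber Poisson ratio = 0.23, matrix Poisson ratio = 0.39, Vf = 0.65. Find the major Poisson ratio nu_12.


nu_12 = nu_f*Vf + nu_m*(1-Vf) = 0.23*0.65 + 0.39*0.35 = 0.286

0.286


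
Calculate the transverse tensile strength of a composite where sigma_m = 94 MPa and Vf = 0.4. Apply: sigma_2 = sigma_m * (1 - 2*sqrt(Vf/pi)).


factor = 1 - 2*sqrt(0.4/pi) = 0.2864
sigma_2 = 94 * 0.2864 = 26.92 MPa

26.92 MPa


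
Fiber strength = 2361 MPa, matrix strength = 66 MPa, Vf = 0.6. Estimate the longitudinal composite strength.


sigma_1 = sigma_f*Vf + sigma_m*(1-Vf) = 2361*0.6 + 66*0.4 = 1443.0 MPa

1443.0 MPa


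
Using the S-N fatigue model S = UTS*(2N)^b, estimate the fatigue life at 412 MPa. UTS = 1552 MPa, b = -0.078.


N = 0.5 * (S/UTS)^(1/b) = 0.5 * (412/1552)^(1/-0.078) = 1.2120e+07 cycles

1.2120e+07 cycles


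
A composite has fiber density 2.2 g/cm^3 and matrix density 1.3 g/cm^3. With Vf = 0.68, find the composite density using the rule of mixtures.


rho_c = rho_f*Vf + rho_m*(1-Vf) = 2.2*0.68 + 1.3*0.32 = 1.912 g/cm^3

1.912 g/cm^3


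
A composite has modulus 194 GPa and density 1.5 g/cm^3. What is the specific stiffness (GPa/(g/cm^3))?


Specific stiffness = E/rho = 194/1.5 = 129.3 GPa/(g/cm^3)

129.3 GPa/(g/cm^3)


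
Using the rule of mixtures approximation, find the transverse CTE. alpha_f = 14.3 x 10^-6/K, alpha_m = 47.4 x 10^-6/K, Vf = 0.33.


alpha_2 = alpha_f*Vf + alpha_m*(1-Vf) = 14.3*0.33 + 47.4*0.67 = 36.5 x 10^-6/K

36.5 x 10^-6/K


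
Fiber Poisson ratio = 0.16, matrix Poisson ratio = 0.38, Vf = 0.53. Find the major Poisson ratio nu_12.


nu_12 = nu_f*Vf + nu_m*(1-Vf) = 0.16*0.53 + 0.38*0.47 = 0.2634

0.2634


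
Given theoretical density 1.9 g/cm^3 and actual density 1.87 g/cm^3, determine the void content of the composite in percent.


Void% = (rho_theo - rho_actual)/rho_theo * 100 = (1.9 - 1.87)/1.9 * 100 = 1.58%

1.58%


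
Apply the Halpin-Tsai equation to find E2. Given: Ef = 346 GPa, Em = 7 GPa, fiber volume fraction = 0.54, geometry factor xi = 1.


eta = (Ef/Em - 1)/(Ef/Em + xi) = (49.4286 - 1)/(49.4286 + 1) = 0.9603
E2 = Em*(1+xi*eta*Vf)/(1-eta*Vf) = 22.08 GPa

22.08 GPa


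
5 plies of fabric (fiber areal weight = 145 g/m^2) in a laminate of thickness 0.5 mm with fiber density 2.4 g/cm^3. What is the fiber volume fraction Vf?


Vf = n * FAW / (rho_f * h * 1000) = 5 * 145 / (2.4 * 0.5 * 1000) = 0.6042

0.6042


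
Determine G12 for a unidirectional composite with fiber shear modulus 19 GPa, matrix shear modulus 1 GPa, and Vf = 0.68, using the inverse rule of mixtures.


1/G12 = Vf/Gf + (1-Vf)/Gm = 0.68/19 + 0.32/1
G12 = 2.81 GPa

2.81 GPa


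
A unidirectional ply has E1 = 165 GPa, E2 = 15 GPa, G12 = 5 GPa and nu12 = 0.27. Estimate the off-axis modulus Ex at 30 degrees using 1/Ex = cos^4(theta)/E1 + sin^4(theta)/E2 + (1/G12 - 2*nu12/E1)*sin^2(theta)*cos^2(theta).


cos^4(30) = 0.5625, sin^4(30) = 0.0625, sin^2(30)*cos^2(30) = 0.1875
1/G12 - 2*nu12/E1 = 1/5 - 2*0.27/165 = 0.196727 GPa^-1
1/Ex = 0.5625/165 + 0.0625/15 + 0.196727*0.1875 = 0.0444621 GPa^-1
Ex = 22.49 GPa

22.49 GPa


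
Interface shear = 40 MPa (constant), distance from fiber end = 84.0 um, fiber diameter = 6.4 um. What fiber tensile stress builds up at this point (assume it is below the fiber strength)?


Force balance: sigma_f * (pi*d^2/4) = tau * (pi*d) * x  ->  sigma_f = 4 * tau * x / d
sigma_f = 4 * 40 * 84.0 / 6.4 = 2100.0 MPa

2100.0 MPa


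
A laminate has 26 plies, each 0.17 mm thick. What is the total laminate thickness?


h = n * t_ply = 26 * 0.17 = 4.42 mm

4.42 mm


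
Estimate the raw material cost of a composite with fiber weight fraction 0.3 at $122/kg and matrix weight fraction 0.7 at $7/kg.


Cost = cost_f*Wf + cost_m*Wm = 122*0.3 + 7*0.7 = $41.5/kg

$41.5/kg


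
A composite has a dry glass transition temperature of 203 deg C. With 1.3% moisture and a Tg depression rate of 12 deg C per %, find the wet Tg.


Tg_wet = Tg_dry - k*moisture = 203 - 12*1.3 = 187.4 deg C

187.4 deg C


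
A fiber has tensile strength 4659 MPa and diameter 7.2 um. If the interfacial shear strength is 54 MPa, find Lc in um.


Lc = sigma_f * d / (2 * tau_i) = 4659 * 7.2 / (2 * 54) = 310.6 um

310.6 um


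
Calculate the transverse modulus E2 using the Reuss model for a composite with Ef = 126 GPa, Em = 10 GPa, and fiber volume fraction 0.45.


1/E2 = Vf/Ef + (1-Vf)/Em = 0.45/126 + 0.55/10
E2 = 17.07 GPa

17.07 GPa


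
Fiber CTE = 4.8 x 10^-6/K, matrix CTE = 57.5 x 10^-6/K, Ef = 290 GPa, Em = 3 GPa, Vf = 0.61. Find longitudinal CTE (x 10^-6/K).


E1 = Ef*Vf + Em*(1-Vf) = 178.07
alpha_1 = (alpha_f*Ef*Vf + alpha_m*Em*(1-Vf))/E1 = 5.15 x 10^-6/K

5.15 x 10^-6/K


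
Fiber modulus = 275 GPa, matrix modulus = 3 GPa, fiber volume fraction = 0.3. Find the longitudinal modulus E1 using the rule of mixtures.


E1 = Ef*Vf + Em*(1-Vf) = 275*0.3 + 3*0.7 = 84.6 GPa

84.6 GPa


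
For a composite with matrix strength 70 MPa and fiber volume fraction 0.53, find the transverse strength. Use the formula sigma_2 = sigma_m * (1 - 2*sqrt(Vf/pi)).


factor = 1 - 2*sqrt(0.53/pi) = 0.1785
sigma_2 = 70 * 0.1785 = 12.5 MPa

12.5 MPa


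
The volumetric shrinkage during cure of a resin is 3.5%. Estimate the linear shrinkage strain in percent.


Linear shrinkage ≈ vol_shrink/3 = 3.5/3 = 1.167%

1.167%


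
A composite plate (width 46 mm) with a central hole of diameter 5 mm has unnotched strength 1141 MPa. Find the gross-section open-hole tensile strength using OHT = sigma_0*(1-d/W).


OHT = sigma_0*(1-d/W) = 1141*(1-5/46) = 1017.0 MPa

1017.0 MPa


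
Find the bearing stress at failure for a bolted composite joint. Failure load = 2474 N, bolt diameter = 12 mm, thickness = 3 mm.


sigma_br = F/(d*h) = 2474/(12*3) = 68.7 MPa

68.7 MPa


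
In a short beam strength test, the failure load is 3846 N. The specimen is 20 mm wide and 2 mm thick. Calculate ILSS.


ILSS = 3F/(4bh) = 3*3846/(4*20*2) = 72.11 MPa

72.11 MPa


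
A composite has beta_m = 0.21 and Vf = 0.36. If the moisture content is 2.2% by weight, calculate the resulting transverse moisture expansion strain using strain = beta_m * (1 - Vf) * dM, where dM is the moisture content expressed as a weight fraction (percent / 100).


dM = 2.2/100 = 0.022
strain = beta_m * (1-Vf) * dM = 0.21 * 0.64 * 0.022 = 0.0029568

0.0029568


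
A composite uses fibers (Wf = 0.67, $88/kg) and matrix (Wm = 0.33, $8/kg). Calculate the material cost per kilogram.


Cost = cost_f*Wf + cost_m*Wm = 88*0.67 + 8*0.33 = $61.6/kg

$61.6/kg


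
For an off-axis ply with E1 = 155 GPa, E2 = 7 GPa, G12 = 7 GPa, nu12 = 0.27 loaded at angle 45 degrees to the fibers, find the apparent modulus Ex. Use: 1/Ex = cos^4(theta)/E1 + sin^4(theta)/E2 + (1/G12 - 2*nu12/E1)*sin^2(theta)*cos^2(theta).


cos^4(45) = 0.25, sin^4(45) = 0.25, sin^2(45)*cos^2(45) = 0.25
1/G12 - 2*nu12/E1 = 1/7 - 2*0.27/155 = 0.139373 GPa^-1
1/Ex = 0.25/155 + 0.25/7 + 0.139373*0.25 = 0.0721705 GPa^-1
Ex = 13.86 GPa

13.86 GPa


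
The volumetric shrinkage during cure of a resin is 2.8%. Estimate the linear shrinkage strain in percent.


Linear shrinkage ≈ vol_shrink/3 = 2.8/3 = 0.933%

0.933%


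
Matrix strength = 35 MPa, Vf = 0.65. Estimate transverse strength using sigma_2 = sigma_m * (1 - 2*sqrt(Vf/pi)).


factor = 1 - 2*sqrt(0.65/pi) = 0.0903
sigma_2 = 35 * 0.0903 = 3.16 MPa

3.16 MPa


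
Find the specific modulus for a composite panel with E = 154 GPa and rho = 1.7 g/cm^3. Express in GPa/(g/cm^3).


Specific stiffness = E/rho = 154/1.7 = 90.6 GPa/(g/cm^3)

90.6 GPa/(g/cm^3)


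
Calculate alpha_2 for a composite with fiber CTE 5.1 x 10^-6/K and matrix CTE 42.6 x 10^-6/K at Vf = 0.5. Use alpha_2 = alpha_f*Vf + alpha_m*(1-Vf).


alpha_2 = alpha_f*Vf + alpha_m*(1-Vf) = 5.1*0.5 + 42.6*0.5 = 23.9 x 10^-6/K

23.9 x 10^-6/K


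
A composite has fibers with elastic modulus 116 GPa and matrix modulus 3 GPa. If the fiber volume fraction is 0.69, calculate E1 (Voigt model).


E1 = Ef*Vf + Em*(1-Vf) = 116*0.69 + 3*0.31 = 80.97 GPa

80.97 GPa


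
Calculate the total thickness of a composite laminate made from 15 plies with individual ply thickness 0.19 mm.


h = n * t_ply = 15 * 0.19 = 2.85 mm

2.85 mm


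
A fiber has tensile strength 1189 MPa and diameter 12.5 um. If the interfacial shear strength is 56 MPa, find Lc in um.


Lc = sigma_f * d / (2 * tau_i) = 1189 * 12.5 / (2 * 56) = 132.7 um

132.7 um


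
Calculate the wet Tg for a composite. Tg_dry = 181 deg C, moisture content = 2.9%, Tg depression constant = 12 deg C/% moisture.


Tg_wet = Tg_dry - k*moisture = 181 - 12*2.9 = 146.2 deg C

146.2 deg C


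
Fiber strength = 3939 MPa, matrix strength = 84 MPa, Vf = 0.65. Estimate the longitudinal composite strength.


sigma_1 = sigma_f*Vf + sigma_m*(1-Vf) = 3939*0.65 + 84*0.35 = 2589.8 MPa

2589.8 MPa


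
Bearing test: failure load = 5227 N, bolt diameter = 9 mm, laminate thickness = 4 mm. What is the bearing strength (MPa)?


sigma_br = F/(d*h) = 5227/(9*4) = 145.2 MPa

145.2 MPa


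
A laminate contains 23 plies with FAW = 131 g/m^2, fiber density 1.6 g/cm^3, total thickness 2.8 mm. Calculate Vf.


Vf = n * FAW / (rho_f * h * 1000) = 23 * 131 / (1.6 * 2.8 * 1000) = 0.6725

0.6725


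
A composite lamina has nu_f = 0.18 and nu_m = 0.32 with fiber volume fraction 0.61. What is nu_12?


nu_12 = nu_f*Vf + nu_m*(1-Vf) = 0.18*0.61 + 0.32*0.39 = 0.2346

0.2346


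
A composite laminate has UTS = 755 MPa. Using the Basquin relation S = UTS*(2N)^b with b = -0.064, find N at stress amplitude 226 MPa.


N = 0.5 * (S/UTS)^(1/b) = 0.5 * (226/755)^(1/-0.064) = 7.6550e+07 cycles

7.6550e+07 cycles


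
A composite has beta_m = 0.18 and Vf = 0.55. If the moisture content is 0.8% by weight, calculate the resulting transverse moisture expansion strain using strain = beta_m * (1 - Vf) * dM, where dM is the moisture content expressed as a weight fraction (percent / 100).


dM = 0.8/100 = 0.008
strain = beta_m * (1-Vf) * dM = 0.18 * 0.45 * 0.008 = 0.000648

0.000648


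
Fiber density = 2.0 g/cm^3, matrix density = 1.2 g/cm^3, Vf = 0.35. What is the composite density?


rho_c = rho_f*Vf + rho_m*(1-Vf) = 2.0*0.35 + 1.2*0.65 = 1.48 g/cm^3

1.48 g/cm^3


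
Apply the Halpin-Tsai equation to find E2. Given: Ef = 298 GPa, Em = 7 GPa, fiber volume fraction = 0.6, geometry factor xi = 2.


eta = (Ef/Em - 1)/(Ef/Em + xi) = (42.5714 - 1)/(42.5714 + 2) = 0.9327
E2 = Em*(1+xi*eta*Vf)/(1-eta*Vf) = 33.69 GPa

33.69 GPa


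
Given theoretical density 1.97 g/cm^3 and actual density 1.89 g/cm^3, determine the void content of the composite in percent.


Void% = (rho_theo - rho_actual)/rho_theo * 100 = (1.97 - 1.89)/1.97 * 100 = 4.06%

4.06%


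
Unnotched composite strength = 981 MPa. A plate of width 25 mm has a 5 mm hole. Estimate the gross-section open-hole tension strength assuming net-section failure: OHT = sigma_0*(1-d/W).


OHT = sigma_0*(1-d/W) = 981*(1-5/25) = 784.8 MPa

784.8 MPa


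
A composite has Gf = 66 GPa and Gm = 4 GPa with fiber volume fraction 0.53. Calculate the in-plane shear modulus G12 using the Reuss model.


1/G12 = Vf/Gf + (1-Vf)/Gm = 0.53/66 + 0.47/4
G12 = 7.97 GPa

7.97 GPa


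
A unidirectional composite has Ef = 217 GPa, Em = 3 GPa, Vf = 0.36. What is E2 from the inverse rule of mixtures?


1/E2 = Vf/Ef + (1-Vf)/Em = 0.36/217 + 0.64/3
E2 = 4.65 GPa

4.65 GPa


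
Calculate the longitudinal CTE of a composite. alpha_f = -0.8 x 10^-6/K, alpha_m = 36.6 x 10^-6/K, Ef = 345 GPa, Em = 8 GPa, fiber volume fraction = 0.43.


E1 = Ef*Vf + Em*(1-Vf) = 152.91
alpha_1 = (alpha_f*Ef*Vf + alpha_m*Em*(1-Vf))/E1 = 0.32 x 10^-6/K

0.32 x 10^-6/K


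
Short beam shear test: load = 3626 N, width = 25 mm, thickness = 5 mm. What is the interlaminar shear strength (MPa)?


ILSS = 3F/(4bh) = 3*3626/(4*25*5) = 21.76 MPa

21.76 MPa


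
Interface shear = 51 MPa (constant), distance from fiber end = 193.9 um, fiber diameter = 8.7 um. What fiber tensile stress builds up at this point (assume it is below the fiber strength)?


Force balance: sigma_f * (pi*d^2/4) = tau * (pi*d) * x  ->  sigma_f = 4 * tau * x / d
sigma_f = 4 * 51 * 193.9 / 8.7 = 4546.6 MPa

4546.6 MPa


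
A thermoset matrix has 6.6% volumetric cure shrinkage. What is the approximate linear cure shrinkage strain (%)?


Linear shrinkage ≈ vol_shrink/3 = 6.6/3 = 2.2%

2.2%


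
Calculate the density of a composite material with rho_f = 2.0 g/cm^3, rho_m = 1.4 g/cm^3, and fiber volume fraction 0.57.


rho_c = rho_f*Vf + rho_m*(1-Vf) = 2.0*0.57 + 1.4*0.43 = 1.742 g/cm^3

1.742 g/cm^3


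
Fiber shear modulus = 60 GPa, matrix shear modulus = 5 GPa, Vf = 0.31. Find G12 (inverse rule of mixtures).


1/G12 = Vf/Gf + (1-Vf)/Gm = 0.31/60 + 0.69/5
G12 = 6.98 GPa

6.98 GPa


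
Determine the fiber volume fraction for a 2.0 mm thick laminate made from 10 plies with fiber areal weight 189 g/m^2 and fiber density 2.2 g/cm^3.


Vf = n * FAW / (rho_f * h * 1000) = 10 * 189 / (2.2 * 2.0 * 1000) = 0.4295

0.4295


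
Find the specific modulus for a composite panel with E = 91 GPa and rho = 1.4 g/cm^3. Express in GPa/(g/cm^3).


Specific stiffness = E/rho = 91/1.4 = 65.0 GPa/(g/cm^3)

65.0 GPa/(g/cm^3)


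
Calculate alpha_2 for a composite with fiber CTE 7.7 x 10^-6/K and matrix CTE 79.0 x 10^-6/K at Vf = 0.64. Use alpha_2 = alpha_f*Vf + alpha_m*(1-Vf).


alpha_2 = alpha_f*Vf + alpha_m*(1-Vf) = 7.7*0.64 + 79.0*0.36 = 33.4 x 10^-6/K

33.4 x 10^-6/K


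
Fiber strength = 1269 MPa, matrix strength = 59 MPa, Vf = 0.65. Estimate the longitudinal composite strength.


sigma_1 = sigma_f*Vf + sigma_m*(1-Vf) = 1269*0.65 + 59*0.35 = 845.5 MPa

845.5 MPa


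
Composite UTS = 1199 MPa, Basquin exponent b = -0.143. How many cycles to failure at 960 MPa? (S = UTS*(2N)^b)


N = 0.5 * (S/UTS)^(1/b) = 0.5 * (960/1199)^(1/-0.143) = 2.3666 cycles

2.3666 cycles


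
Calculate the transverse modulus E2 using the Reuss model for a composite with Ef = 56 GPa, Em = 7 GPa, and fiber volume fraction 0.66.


1/E2 = Vf/Ef + (1-Vf)/Em = 0.66/56 + 0.34/7
E2 = 16.57 GPa

16.57 GPa


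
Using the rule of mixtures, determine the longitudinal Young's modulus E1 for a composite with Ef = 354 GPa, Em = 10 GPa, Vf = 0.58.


E1 = Ef*Vf + Em*(1-Vf) = 354*0.58 + 10*0.42 = 209.52 GPa

209.52 GPa


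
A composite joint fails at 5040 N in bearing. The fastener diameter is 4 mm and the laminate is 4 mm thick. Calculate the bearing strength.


sigma_br = F/(d*h) = 5040/(4*4) = 315.0 MPa

315.0 MPa


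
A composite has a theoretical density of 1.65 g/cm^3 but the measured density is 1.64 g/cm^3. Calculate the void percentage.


Void% = (rho_theo - rho_actual)/rho_theo * 100 = (1.65 - 1.64)/1.65 * 100 = 0.61%

0.61%


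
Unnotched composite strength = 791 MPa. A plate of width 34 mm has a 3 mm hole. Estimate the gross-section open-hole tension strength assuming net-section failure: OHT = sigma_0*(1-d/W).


OHT = sigma_0*(1-d/W) = 791*(1-3/34) = 721.2 MPa

721.2 MPa


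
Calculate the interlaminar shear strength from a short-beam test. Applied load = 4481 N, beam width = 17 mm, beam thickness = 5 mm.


ILSS = 3F/(4bh) = 3*4481/(4*17*5) = 39.54 MPa

39.54 MPa


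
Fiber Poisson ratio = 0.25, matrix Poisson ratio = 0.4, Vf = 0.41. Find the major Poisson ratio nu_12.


nu_12 = nu_f*Vf + nu_m*(1-Vf) = 0.25*0.41 + 0.4*0.59 = 0.3385

0.3385


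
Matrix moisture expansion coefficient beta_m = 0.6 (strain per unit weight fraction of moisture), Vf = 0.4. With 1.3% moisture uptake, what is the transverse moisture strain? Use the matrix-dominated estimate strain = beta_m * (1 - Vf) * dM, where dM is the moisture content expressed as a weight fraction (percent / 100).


dM = 1.3/100 = 0.013
strain = beta_m * (1-Vf) * dM = 0.6 * 0.6 * 0.013 = 0.00468

0.00468


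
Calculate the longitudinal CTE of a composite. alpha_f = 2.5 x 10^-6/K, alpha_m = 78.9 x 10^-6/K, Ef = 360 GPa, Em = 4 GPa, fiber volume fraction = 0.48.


E1 = Ef*Vf + Em*(1-Vf) = 174.88
alpha_1 = (alpha_f*Ef*Vf + alpha_m*Em*(1-Vf))/E1 = 3.41 x 10^-6/K

3.41 x 10^-6/K


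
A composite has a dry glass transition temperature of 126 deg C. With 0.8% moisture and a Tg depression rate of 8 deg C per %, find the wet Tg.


Tg_wet = Tg_dry - k*moisture = 126 - 8*0.8 = 119.6 deg C

119.6 deg C


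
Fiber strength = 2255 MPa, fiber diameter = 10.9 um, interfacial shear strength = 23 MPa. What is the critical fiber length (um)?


Lc = sigma_f * d / (2 * tau_i) = 2255 * 10.9 / (2 * 23) = 534.3 um

534.3 um


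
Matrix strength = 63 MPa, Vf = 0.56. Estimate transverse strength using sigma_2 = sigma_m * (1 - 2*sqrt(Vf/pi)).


factor = 1 - 2*sqrt(0.56/pi) = 0.1556
sigma_2 = 63 * 0.1556 = 9.8 MPa

9.8 MPa


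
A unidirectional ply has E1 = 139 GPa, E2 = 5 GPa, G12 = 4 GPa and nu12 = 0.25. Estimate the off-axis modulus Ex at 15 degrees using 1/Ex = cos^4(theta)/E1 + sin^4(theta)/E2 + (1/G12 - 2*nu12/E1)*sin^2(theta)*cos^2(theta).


cos^4(15) = 0.870513, sin^4(15) = 0.004487, sin^2(15)*cos^2(15) = 0.0625
1/G12 - 2*nu12/E1 = 1/4 - 2*0.25/139 = 0.246403 GPa^-1
1/Ex = 0.870513/139 + 0.004487/5 + 0.246403*0.0625 = 0.0225603 GPa^-1
Ex = 44.33 GPa

44.33 GPa


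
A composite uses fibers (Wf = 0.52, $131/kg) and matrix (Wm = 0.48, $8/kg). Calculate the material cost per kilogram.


Cost = cost_f*Wf + cost_m*Wm = 131*0.52 + 8*0.48 = $71.96/kg

$71.96/kg


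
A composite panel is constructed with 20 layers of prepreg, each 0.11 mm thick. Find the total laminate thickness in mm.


h = n * t_ply = 20 * 0.11 = 2.2 mm

2.2 mm


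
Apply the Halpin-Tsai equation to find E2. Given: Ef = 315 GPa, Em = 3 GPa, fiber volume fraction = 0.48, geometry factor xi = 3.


eta = (Ef/Em - 1)/(Ef/Em + xi) = (105.0 - 1)/(105.0 + 3) = 0.963
E2 = Em*(1+xi*eta*Vf)/(1-eta*Vf) = 13.31 GPa

13.31 GPa


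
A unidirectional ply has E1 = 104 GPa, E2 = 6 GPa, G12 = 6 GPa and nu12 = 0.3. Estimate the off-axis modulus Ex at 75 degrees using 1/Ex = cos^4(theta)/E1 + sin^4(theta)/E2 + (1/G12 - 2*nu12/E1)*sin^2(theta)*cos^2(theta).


cos^4(75) = 0.004487, sin^4(75) = 0.870513, sin^2(75)*cos^2(75) = 0.0625
1/G12 - 2*nu12/E1 = 1/6 - 2*0.3/104 = 0.160897 GPa^-1
1/Ex = 0.004487/104 + 0.870513/6 + 0.160897*0.0625 = 0.1551847 GPa^-1
Ex = 6.44 GPa

6.44 GPa


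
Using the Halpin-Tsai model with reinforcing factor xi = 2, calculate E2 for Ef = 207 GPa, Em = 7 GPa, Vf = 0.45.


eta = (Ef/Em - 1)/(Ef/Em + xi) = (29.5714 - 1)/(29.5714 + 2) = 0.905
E2 = Em*(1+xi*eta*Vf)/(1-eta*Vf) = 21.43 GPa

21.43 GPa


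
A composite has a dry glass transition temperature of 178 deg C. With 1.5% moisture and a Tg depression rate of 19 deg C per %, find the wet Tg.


Tg_wet = Tg_dry - k*moisture = 178 - 19*1.5 = 149.5 deg C

149.5 deg C


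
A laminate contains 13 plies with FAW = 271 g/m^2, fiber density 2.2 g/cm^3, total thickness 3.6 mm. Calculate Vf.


Vf = n * FAW / (rho_f * h * 1000) = 13 * 271 / (2.2 * 3.6 * 1000) = 0.4448

0.4448


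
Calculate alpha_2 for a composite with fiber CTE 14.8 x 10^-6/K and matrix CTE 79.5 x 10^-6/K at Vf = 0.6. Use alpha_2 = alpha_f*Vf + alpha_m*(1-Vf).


alpha_2 = alpha_f*Vf + alpha_m*(1-Vf) = 14.8*0.6 + 79.5*0.4 = 40.7 x 10^-6/K

40.7 x 10^-6/K


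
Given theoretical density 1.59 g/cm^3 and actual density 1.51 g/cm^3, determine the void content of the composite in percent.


Void% = (rho_theo - rho_actual)/rho_theo * 100 = (1.59 - 1.51)/1.59 * 100 = 5.03%

5.03%


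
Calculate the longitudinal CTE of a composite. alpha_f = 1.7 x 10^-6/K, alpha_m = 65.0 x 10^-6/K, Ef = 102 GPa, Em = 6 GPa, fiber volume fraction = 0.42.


E1 = Ef*Vf + Em*(1-Vf) = 46.32
alpha_1 = (alpha_f*Ef*Vf + alpha_m*Em*(1-Vf))/E1 = 6.46 x 10^-6/K

6.46 x 10^-6/K


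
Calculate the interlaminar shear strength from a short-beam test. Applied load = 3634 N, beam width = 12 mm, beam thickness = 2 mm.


ILSS = 3F/(4bh) = 3*3634/(4*12*2) = 113.56 MPa

113.56 MPa


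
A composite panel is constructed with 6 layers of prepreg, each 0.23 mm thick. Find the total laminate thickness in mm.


h = n * t_ply = 6 * 0.23 = 1.38 mm

1.38 mm


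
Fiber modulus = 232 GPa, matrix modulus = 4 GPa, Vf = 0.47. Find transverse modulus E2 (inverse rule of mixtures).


1/E2 = Vf/Ef + (1-Vf)/Em = 0.47/232 + 0.53/4
E2 = 7.43 GPa

7.43 GPa


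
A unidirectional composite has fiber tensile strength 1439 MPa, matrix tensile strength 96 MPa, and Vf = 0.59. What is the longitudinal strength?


sigma_1 = sigma_f*Vf + sigma_m*(1-Vf) = 1439*0.59 + 96*0.41 = 888.4 MPa

888.4 MPa


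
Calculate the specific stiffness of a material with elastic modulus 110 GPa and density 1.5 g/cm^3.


Specific stiffness = E/rho = 110/1.5 = 73.3 GPa/(g/cm^3)

73.3 GPa/(g/cm^3)


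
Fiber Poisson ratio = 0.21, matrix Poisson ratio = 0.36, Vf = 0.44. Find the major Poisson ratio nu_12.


nu_12 = nu_f*Vf + nu_m*(1-Vf) = 0.21*0.44 + 0.36*0.56 = 0.294

0.294


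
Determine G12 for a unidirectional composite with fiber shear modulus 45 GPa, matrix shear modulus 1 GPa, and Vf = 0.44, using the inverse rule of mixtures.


1/G12 = Vf/Gf + (1-Vf)/Gm = 0.44/45 + 0.56/1
G12 = 1.76 GPa

1.76 GPa


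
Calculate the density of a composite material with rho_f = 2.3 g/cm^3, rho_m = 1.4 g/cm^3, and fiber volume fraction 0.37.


rho_c = rho_f*Vf + rho_m*(1-Vf) = 2.3*0.37 + 1.4*0.63 = 1.733 g/cm^3

1.733 g/cm^3


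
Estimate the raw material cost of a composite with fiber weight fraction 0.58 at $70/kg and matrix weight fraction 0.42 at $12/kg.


Cost = cost_f*Wf + cost_m*Wm = 70*0.58 + 12*0.42 = $45.64/kg

$45.64/kg


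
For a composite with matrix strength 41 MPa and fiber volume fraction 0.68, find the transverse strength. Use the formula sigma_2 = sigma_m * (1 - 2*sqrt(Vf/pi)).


factor = 1 - 2*sqrt(0.68/pi) = 0.0695
sigma_2 = 41 * 0.0695 = 2.85 MPa

2.85 MPa


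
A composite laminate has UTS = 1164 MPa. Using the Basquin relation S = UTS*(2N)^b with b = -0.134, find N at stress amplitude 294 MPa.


N = 0.5 * (S/UTS)^(1/b) = 0.5 * (294/1164)^(1/-0.134) = 14411.6485 cycles

14411.6485 cycles


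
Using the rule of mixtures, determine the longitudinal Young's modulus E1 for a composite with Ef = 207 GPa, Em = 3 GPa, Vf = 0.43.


E1 = Ef*Vf + Em*(1-Vf) = 207*0.43 + 3*0.57 = 90.72 GPa

90.72 GPa


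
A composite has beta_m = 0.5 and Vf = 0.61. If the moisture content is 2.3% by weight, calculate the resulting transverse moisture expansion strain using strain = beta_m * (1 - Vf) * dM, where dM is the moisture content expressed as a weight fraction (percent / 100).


dM = 2.3/100 = 0.023
strain = beta_m * (1-Vf) * dM = 0.5 * 0.39 * 0.023 = 0.004485

0.004485


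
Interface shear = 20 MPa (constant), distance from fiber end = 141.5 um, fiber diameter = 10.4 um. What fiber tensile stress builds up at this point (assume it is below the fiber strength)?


Force balance: sigma_f * (pi*d^2/4) = tau * (pi*d) * x  ->  sigma_f = 4 * tau * x / d
sigma_f = 4 * 20 * 141.5 / 10.4 = 1088.5 MPa

1088.5 MPa


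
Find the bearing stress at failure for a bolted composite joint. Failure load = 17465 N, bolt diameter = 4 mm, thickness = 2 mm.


sigma_br = F/(d*h) = 17465/(4*2) = 2183.1 MPa

2183.1 MPa


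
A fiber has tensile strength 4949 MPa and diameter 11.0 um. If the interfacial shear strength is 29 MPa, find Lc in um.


Lc = sigma_f * d / (2 * tau_i) = 4949 * 11.0 / (2 * 29) = 938.6 um

938.6 um


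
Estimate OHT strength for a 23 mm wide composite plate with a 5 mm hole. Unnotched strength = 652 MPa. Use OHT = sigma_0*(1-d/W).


OHT = sigma_0*(1-d/W) = 652*(1-5/23) = 510.3 MPa

510.3 MPa


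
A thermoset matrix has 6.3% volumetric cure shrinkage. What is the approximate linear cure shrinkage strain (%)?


Linear shrinkage ≈ vol_shrink/3 = 6.3/3 = 2.1%

2.1%


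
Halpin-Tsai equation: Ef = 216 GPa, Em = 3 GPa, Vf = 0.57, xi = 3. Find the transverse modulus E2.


eta = (Ef/Em - 1)/(Ef/Em + xi) = (72.0 - 1)/(72.0 + 3) = 0.9467
E2 = Em*(1+xi*eta*Vf)/(1-eta*Vf) = 17.06 GPa

17.06 GPa


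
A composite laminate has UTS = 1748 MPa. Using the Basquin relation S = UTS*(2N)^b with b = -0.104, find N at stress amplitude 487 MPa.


N = 0.5 * (S/UTS)^(1/b) = 0.5 * (487/1748)^(1/-0.104) = 108549.6286 cycles

108549.6286 cycles


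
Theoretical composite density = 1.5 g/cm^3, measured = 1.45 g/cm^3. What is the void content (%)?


Void% = (rho_theo - rho_actual)/rho_theo * 100 = (1.5 - 1.45)/1.5 * 100 = 3.33%

3.33%


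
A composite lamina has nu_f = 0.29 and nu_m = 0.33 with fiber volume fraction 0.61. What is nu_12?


nu_12 = nu_f*Vf + nu_m*(1-Vf) = 0.29*0.61 + 0.33*0.39 = 0.3056

0.3056


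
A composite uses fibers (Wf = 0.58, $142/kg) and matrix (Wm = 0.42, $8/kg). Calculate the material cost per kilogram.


Cost = cost_f*Wf + cost_m*Wm = 142*0.58 + 8*0.42 = $85.72/kg

$85.72/kg


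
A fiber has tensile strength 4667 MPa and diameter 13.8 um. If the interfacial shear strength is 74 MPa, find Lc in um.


Lc = sigma_f * d / (2 * tau_i) = 4667 * 13.8 / (2 * 74) = 435.2 um

435.2 um


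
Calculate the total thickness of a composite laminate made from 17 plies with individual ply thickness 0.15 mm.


h = n * t_ply = 17 * 0.15 = 2.55 mm

2.55 mm


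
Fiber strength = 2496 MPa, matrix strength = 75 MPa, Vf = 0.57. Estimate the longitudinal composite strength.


sigma_1 = sigma_f*Vf + sigma_m*(1-Vf) = 2496*0.57 + 75*0.43 = 1455.0 MPa

1455.0 MPa


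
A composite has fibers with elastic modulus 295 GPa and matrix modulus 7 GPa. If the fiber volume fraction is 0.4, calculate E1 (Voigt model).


E1 = Ef*Vf + Em*(1-Vf) = 295*0.4 + 7*0.6 = 122.2 GPa

122.2 GPa


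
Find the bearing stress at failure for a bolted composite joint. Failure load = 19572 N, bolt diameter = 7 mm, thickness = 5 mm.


sigma_br = F/(d*h) = 19572/(7*5) = 559.2 MPa

559.2 MPa


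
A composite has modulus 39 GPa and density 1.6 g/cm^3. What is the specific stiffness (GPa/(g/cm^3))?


Specific stiffness = E/rho = 39/1.6 = 24.4 GPa/(g/cm^3)

24.4 GPa/(g/cm^3)


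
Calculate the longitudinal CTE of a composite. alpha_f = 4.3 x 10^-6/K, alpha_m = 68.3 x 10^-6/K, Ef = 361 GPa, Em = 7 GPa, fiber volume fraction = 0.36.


E1 = Ef*Vf + Em*(1-Vf) = 134.44
alpha_1 = (alpha_f*Ef*Vf + alpha_m*Em*(1-Vf))/E1 = 6.43 x 10^-6/K

6.43 x 10^-6/K


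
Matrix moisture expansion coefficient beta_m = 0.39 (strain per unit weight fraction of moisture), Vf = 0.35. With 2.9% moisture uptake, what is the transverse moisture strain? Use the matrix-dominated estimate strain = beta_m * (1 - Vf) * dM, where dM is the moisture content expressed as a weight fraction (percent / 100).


dM = 2.9/100 = 0.029
strain = beta_m * (1-Vf) * dM = 0.39 * 0.65 * 0.029 = 0.0073515

0.0073515


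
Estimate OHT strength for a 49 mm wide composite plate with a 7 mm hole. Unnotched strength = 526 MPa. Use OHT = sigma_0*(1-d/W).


OHT = sigma_0*(1-d/W) = 526*(1-7/49) = 450.9 MPa

450.9 MPa


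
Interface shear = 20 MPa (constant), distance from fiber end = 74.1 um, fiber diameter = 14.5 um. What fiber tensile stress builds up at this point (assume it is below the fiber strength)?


Force balance: sigma_f * (pi*d^2/4) = tau * (pi*d) * x  ->  sigma_f = 4 * tau * x / d
sigma_f = 4 * 20 * 74.1 / 14.5 = 408.8 MPa

408.8 MPa


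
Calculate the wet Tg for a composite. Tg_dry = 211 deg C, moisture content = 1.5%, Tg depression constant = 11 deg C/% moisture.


Tg_wet = Tg_dry - k*moisture = 211 - 11*1.5 = 194.5 deg C

194.5 deg C


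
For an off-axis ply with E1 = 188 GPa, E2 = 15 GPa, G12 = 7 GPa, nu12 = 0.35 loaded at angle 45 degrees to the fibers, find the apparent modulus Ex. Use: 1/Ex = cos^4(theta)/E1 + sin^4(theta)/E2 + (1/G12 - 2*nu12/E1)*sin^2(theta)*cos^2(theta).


cos^4(45) = 0.25, sin^4(45) = 0.25, sin^2(45)*cos^2(45) = 0.25
1/G12 - 2*nu12/E1 = 1/7 - 2*0.35/188 = 0.139134 GPa^-1
1/Ex = 0.25/188 + 0.25/15 + 0.139134*0.25 = 0.0527799 GPa^-1
Ex = 18.95 GPa

18.95 GPa


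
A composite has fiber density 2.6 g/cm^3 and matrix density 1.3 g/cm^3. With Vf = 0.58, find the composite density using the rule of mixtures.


rho_c = rho_f*Vf + rho_m*(1-Vf) = 2.6*0.58 + 1.3*0.42 = 2.054 g/cm^3

2.054 g/cm^3


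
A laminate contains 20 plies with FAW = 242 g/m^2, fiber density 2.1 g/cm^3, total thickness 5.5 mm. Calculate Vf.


Vf = n * FAW / (rho_f * h * 1000) = 20 * 242 / (2.1 * 5.5 * 1000) = 0.419

0.419


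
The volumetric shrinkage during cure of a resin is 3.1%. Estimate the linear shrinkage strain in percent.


Linear shrinkage ≈ vol_shrink/3 = 3.1/3 = 1.033%

1.033%


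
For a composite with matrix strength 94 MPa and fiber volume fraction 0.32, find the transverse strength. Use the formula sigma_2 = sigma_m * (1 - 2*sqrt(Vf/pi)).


factor = 1 - 2*sqrt(0.32/pi) = 0.3617
sigma_2 = 94 * 0.3617 = 34.0 MPa

34.0 MPa


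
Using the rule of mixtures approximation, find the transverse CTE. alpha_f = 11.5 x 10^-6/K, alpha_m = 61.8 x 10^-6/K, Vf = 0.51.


alpha_2 = alpha_f*Vf + alpha_m*(1-Vf) = 11.5*0.51 + 61.8*0.49 = 36.1 x 10^-6/K

36.1 x 10^-6/K


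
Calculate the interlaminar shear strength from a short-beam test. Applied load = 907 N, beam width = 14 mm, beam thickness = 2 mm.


ILSS = 3F/(4bh) = 3*907/(4*14*2) = 24.29 MPa

24.29 MPa


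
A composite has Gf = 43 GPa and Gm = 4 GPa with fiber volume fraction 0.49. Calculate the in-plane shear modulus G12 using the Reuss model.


1/G12 = Vf/Gf + (1-Vf)/Gm = 0.49/43 + 0.51/4
G12 = 7.2 GPa

7.2 GPa


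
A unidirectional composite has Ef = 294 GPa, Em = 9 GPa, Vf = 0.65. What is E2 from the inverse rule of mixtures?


1/E2 = Vf/Ef + (1-Vf)/Em = 0.65/294 + 0.35/9
E2 = 24.33 GPa

24.33 GPa


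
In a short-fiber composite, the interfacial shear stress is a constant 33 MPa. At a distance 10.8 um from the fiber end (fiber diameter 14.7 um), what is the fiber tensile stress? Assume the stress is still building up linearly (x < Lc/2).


Force balance: sigma_f * (pi*d^2/4) = tau * (pi*d) * x  ->  sigma_f = 4 * tau * x / d
sigma_f = 4 * 33 * 10.8 / 14.7 = 97.0 MPa

97.0 MPa


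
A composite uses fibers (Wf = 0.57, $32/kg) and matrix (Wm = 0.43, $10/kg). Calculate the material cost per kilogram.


Cost = cost_f*Wf + cost_m*Wm = 32*0.57 + 10*0.43 = $22.54/kg

$22.54/kg


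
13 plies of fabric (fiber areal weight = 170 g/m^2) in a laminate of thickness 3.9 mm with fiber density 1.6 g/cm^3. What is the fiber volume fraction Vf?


Vf = n * FAW / (rho_f * h * 1000) = 13 * 170 / (1.6 * 3.9 * 1000) = 0.3542

0.3542


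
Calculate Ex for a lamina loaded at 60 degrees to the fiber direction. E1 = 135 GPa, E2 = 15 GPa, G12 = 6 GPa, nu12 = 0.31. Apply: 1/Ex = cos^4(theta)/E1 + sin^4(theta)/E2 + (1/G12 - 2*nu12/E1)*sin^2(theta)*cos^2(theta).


cos^4(60) = 0.0625, sin^4(60) = 0.5625, sin^2(60)*cos^2(60) = 0.1875
1/G12 - 2*nu12/E1 = 1/6 - 2*0.31/135 = 0.162074 GPa^-1
1/Ex = 0.0625/135 + 0.5625/15 + 0.162074*0.1875 = 0.0683519 GPa^-1
Ex = 14.63 GPa

14.63 GPa


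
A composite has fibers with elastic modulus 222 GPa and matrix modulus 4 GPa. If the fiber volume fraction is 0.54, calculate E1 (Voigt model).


E1 = Ef*Vf + Em*(1-Vf) = 222*0.54 + 4*0.46 = 121.72 GPa

121.72 GPa


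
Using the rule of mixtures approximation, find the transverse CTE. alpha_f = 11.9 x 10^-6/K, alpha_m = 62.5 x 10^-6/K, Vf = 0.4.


alpha_2 = alpha_f*Vf + alpha_m*(1-Vf) = 11.9*0.4 + 62.5*0.6 = 42.3 x 10^-6/K

42.3 x 10^-6/K


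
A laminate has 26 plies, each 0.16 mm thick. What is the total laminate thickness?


h = n * t_ply = 26 * 0.16 = 4.16 mm

4.16 mm


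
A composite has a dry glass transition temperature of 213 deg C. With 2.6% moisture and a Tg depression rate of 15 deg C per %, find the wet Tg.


Tg_wet = Tg_dry - k*moisture = 213 - 15*2.6 = 174.0 deg C

174.0 deg C


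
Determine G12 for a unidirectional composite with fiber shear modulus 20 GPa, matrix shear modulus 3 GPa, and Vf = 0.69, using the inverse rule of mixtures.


1/G12 = Vf/Gf + (1-Vf)/Gm = 0.69/20 + 0.31/3
G12 = 7.26 GPa

7.26 GPa


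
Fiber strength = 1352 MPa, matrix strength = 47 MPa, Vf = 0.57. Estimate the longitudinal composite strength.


sigma_1 = sigma_f*Vf + sigma_m*(1-Vf) = 1352*0.57 + 47*0.43 = 790.9 MPa

790.9 MPa


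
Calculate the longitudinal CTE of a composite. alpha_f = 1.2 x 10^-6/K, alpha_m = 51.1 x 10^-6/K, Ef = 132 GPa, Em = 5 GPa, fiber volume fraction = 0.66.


E1 = Ef*Vf + Em*(1-Vf) = 88.82
alpha_1 = (alpha_f*Ef*Vf + alpha_m*Em*(1-Vf))/E1 = 2.16 x 10^-6/K

2.16 x 10^-6/K


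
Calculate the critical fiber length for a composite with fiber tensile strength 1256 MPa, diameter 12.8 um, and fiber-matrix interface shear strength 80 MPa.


Lc = sigma_f * d / (2 * tau_i) = 1256 * 12.8 / (2 * 80) = 100.5 um

100.5 um


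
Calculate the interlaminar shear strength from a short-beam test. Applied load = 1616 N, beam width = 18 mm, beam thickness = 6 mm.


ILSS = 3F/(4bh) = 3*1616/(4*18*6) = 11.22 MPa

11.22 MPa


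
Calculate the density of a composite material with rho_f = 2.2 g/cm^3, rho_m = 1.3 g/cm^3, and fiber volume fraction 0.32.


rho_c = rho_f*Vf + rho_m*(1-Vf) = 2.2*0.32 + 1.3*0.68 = 1.588 g/cm^3

1.588 g/cm^3


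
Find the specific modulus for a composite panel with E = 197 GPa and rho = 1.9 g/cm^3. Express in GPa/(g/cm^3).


Specific stiffness = E/rho = 197/1.9 = 103.7 GPa/(g/cm^3)

103.7 GPa/(g/cm^3)


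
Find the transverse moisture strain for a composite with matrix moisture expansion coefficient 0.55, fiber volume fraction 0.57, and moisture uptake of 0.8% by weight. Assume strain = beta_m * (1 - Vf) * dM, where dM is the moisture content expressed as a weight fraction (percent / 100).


dM = 0.8/100 = 0.008
strain = beta_m * (1-Vf) * dM = 0.55 * 0.43 * 0.008 = 0.001892

0.001892


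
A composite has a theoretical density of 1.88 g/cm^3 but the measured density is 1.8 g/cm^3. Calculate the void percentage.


Void% = (rho_theo - rho_actual)/rho_theo * 100 = (1.88 - 1.8)/1.88 * 100 = 4.26%

4.26%


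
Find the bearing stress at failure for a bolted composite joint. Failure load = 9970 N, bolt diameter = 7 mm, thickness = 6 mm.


sigma_br = F/(d*h) = 9970/(7*6) = 237.4 MPa

237.4 MPa


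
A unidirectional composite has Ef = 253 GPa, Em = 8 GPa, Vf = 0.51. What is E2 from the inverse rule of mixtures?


1/E2 = Vf/Ef + (1-Vf)/Em = 0.51/253 + 0.49/8
E2 = 15.81 GPa

15.81 GPa


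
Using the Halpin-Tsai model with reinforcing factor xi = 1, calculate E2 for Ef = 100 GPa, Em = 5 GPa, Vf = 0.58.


eta = (Ef/Em - 1)/(Ef/Em + xi) = (20.0 - 1)/(20.0 + 1) = 0.9048
E2 = Em*(1+xi*eta*Vf)/(1-eta*Vf) = 16.04 GPa

16.04 GPa


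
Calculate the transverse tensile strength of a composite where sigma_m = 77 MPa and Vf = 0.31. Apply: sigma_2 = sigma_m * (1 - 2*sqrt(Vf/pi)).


factor = 1 - 2*sqrt(0.31/pi) = 0.3717
sigma_2 = 77 * 0.3717 = 28.62 MPa

28.62 MPa


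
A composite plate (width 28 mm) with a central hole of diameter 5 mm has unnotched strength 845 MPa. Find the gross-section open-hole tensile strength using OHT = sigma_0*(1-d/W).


OHT = sigma_0*(1-d/W) = 845*(1-5/28) = 694.1 MPa

694.1 MPa


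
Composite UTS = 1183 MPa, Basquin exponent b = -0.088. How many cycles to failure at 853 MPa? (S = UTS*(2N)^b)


N = 0.5 * (S/UTS)^(1/b) = 0.5 * (853/1183)^(1/-0.088) = 20.5595 cycles

20.5595 cycles


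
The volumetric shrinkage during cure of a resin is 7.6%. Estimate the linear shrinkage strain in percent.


Linear shrinkage ≈ vol_shrink/3 = 7.6/3 = 2.533%

2.533%


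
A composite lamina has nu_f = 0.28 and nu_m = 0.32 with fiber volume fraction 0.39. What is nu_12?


nu_12 = nu_f*Vf + nu_m*(1-Vf) = 0.28*0.39 + 0.32*0.61 = 0.3044

0.3044


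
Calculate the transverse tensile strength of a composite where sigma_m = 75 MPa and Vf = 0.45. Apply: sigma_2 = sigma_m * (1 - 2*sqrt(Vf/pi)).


factor = 1 - 2*sqrt(0.45/pi) = 0.2431
sigma_2 = 75 * 0.2431 = 18.23 MPa

18.23 MPa


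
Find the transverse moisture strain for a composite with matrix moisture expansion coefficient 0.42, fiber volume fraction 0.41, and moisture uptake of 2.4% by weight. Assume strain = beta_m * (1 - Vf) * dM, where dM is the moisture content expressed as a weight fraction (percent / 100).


dM = 2.4/100 = 0.024
strain = beta_m * (1-Vf) * dM = 0.42 * 0.59 * 0.024 = 0.0059472

0.0059472


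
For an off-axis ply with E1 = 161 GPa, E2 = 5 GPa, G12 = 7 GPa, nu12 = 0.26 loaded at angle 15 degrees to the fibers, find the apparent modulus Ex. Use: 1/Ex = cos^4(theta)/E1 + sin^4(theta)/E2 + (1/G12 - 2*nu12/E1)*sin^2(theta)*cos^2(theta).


cos^4(15) = 0.870513, sin^4(15) = 0.004487, sin^2(15)*cos^2(15) = 0.0625
1/G12 - 2*nu12/E1 = 1/7 - 2*0.26/161 = 0.139627 GPa^-1
1/Ex = 0.870513/161 + 0.004487/5 + 0.139627*0.0625 = 0.0150311 GPa^-1
Ex = 66.53 GPa

66.53 GPa


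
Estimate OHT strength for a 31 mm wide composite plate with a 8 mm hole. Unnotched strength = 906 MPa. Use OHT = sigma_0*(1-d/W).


OHT = sigma_0*(1-d/W) = 906*(1-8/31) = 672.2 MPa

672.2 MPa


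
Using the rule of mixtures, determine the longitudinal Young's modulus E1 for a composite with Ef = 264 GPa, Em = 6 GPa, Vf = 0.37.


E1 = Ef*Vf + Em*(1-Vf) = 264*0.37 + 6*0.63 = 101.46 GPa

101.46 GPa


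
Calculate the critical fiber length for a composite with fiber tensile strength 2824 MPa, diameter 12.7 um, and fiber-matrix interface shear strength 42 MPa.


Lc = sigma_f * d / (2 * tau_i) = 2824 * 12.7 / (2 * 42) = 427.0 um

427.0 um


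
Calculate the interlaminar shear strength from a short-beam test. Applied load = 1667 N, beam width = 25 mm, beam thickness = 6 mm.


ILSS = 3F/(4bh) = 3*1667/(4*25*6) = 8.34 MPa

8.34 MPa


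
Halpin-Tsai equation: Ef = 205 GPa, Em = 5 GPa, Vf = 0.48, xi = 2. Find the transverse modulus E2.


eta = (Ef/Em - 1)/(Ef/Em + xi) = (41.0 - 1)/(41.0 + 2) = 0.9302
E2 = Em*(1+xi*eta*Vf)/(1-eta*Vf) = 17.1 GPa

17.1 GPa


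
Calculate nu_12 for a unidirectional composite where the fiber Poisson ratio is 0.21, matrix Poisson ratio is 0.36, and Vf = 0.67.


nu_12 = nu_f*Vf + nu_m*(1-Vf) = 0.21*0.67 + 0.36*0.33 = 0.2595

0.2595


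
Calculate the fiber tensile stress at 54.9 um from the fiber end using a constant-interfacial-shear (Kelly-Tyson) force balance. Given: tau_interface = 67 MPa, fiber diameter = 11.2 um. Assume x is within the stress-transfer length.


Force balance: sigma_f * (pi*d^2/4) = tau * (pi*d) * x  ->  sigma_f = 4 * tau * x / d
sigma_f = 4 * 67 * 54.9 / 11.2 = 1313.7 MPa

1313.7 MPa


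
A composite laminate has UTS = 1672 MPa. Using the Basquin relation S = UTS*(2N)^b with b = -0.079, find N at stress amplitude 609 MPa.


N = 0.5 * (S/UTS)^(1/b) = 0.5 * (609/1672)^(1/-0.079) = 178282.6158 cycles

178282.6158 cycles


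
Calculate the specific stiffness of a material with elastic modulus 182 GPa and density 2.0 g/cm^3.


Specific stiffness = E/rho = 182/2.0 = 91.0 GPa/(g/cm^3)

91.0 GPa/(g/cm^3)
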